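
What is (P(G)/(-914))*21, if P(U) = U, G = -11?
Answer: 231/914 ≈ 0.25274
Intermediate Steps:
(P(G)/(-914))*21 = -11/(-914)*21 = -11*(-1/914)*21 = (11/914)*21 = 231/914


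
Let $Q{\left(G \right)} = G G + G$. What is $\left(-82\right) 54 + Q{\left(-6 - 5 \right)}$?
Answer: $-4318$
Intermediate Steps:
$Q{\left(G \right)} = G + G^{2}$ ($Q{\left(G \right)} = G^{2} + G = G + G^{2}$)
$\left(-82\right) 54 + Q{\left(-6 - 5 \right)} = \left(-82\right) 54 + \left(-6 - 5\right) \left(1 - 11\right) = -4428 - 11 \left(1 - 11\right) = -4428 - -110 = -4428 + 110 = -4318$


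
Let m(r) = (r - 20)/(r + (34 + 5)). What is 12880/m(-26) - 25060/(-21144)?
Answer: -19234775/5286 ≈ -3638.8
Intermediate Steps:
m(r) = (-20 + r)/(39 + r) (m(r) = (-20 + r)/(r + 39) = (-20 + r)/(39 + r))
12880/m(-26) - 25060/(-21144) = 12880/(((-20 - 26)/(39 - 26))) - 25060/(-21144) = 12880/((-46/13)) - 25060*(-1/21144) = 12880/(((1/13)*(-46))) + 6265/5286 = 12880/(-46/13) + 6265/5286 = 12880*(-13/46) + 6265/5286 = -3640 + 6265/5286 = -19234775/5286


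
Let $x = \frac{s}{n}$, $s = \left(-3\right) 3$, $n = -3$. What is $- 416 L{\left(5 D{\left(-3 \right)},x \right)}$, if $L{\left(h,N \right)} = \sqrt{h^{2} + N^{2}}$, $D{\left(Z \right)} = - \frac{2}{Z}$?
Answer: $- \frac{416 \sqrt{181}}{3} \approx -1865.6$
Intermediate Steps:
$s = -9$
$x = 3$ ($x = - \frac{9}{-3} = \left(-9\right) \left(- \frac{1}{3}\right) = 3$)
$L{\left(h,N \right)} = \sqrt{N^{2} + h^{2}}$
$- 416 L{\left(5 D{\left(-3 \right)},x \right)} = - 416 \sqrt{3^{2} + \left(5 \left(- \frac{2}{-3}\right)\right)^{2}} = - 416 \sqrt{9 + \left(5 \left(\left(-2\right) \left(- \frac{1}{3}\right)\right)\right)^{2}} = - 416 \sqrt{9 + \left(5 \cdot \frac{2}{3}\right)^{2}} = - 416 \sqrt{9 + \left(\frac{10}{3}\right)^{2}} = - 416 \sqrt{9 + \frac{100}{9}} = - 416 \sqrt{\frac{181}{9}} = - 416 \frac{\sqrt{181}}{3} = - \frac{416 \sqrt{181}}{3}$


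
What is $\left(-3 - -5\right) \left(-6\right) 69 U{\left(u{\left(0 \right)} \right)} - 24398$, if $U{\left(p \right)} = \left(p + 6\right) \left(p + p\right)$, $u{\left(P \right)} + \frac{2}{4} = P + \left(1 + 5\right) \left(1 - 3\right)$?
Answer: $-158948$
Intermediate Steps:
$u{\left(P \right)} = - \frac{25}{2} + P$ ($u{\left(P \right)} = - \frac{1}{2} + \left(P + \left(1 + 5\right) \left(1 - 3\right)\right) = - \frac{1}{2} + \left(P + 6 \left(-2\right)\right) = - \frac{1}{2} + \left(P - 12\right) = - \frac{1}{2} + \left(-12 + P\right) = - \frac{25}{2} + P$)
$U{\left(p \right)} = 2 p \left(6 + p\right)$ ($U{\left(p \right)} = \left(6 + p\right) 2 p = 2 p \left(6 + p\right)$)
$\left(-3 - -5\right) \left(-6\right) 69 U{\left(u{\left(0 \right)} \right)} - 24398 = \left(-3 - -5\right) \left(-6\right) 69 \cdot 2 \left(- \frac{25}{2} + 0\right) \left(6 + \left(- \frac{25}{2} + 0\right)\right) - 24398 = \left(-3 + 5\right) \left(-6\right) 69 \cdot 2 \left(- \frac{25}{2}\right) \left(6 - \frac{25}{2}\right) - 24398 = 2 \left(-6\right) 69 \cdot 2 \left(- \frac{25}{2}\right) \left(- \frac{13}{2}\right) - 24398 = \left(-12\right) 69 \cdot \frac{325}{2} - 24398 = \left(-828\right) \frac{325}{2} - 24398 = -134550 - 24398 = -158948$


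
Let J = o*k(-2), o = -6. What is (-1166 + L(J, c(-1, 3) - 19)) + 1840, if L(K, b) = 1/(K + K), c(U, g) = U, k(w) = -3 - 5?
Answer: 64705/96 ≈ 674.01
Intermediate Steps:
k(w) = -8
J = 48 (J = -6*(-8) = 48)
L(K, b) = 1/(2*K)
(-1166 + L(J, c(-1, 3) - 19)) + 1840 = (-1166 + (½)/48) + 1840 = (-1166 + (½)*(1/48)) + 1840 = (-1166 + 1/96) + 1840 = -111935/96 + 1840 = 64705/96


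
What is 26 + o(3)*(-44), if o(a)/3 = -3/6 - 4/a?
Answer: 268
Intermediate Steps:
o(a) = -3/2 - 12/a (o(a) = 3*(-3/6 - 4/a) = 3*(-3*⅙ - 4/a) = 3*(-½ - 4/a) = -3/2 - 12/a)
26 + o(3)*(-44) = 26 + (-3/2 - 12/3)*(-44) = 26 + (-3/2 - 12*⅓)*(-44) = 26 + (-3/2 - 4)*(-44) = 26 - 11/2*(-44) = 26 + 242 = 268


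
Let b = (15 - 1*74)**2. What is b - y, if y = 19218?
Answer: -15737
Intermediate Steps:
b = 3481 (b = (15 - 74)**2 = (-59)**2 = 3481)
b - y = 3481 - 1*19218 = 3481 - 19218 = -15737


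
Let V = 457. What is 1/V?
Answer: 1/457 ≈ 0.0021882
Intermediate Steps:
1/V = 1/457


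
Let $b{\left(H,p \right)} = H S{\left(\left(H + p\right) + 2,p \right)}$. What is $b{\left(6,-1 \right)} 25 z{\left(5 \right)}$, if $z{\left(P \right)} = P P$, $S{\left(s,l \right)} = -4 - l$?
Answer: $-11250$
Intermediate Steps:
$z{\left(P \right)} = P^{2}$
$b{\left(H,p \right)} = H \left(-4 - p\right)$
$b{\left(6,-1 \right)} 25 z{\left(5 \right)} = \left(-1\right) 6 \left(4 - 1\right) 25 \cdot 5^{2} = \left(-1\right) 6 \cdot 3 \cdot 25 \cdot 25 = \left(-18\right) 25 \cdot 25 = \left(-450\right) 25 = -11250$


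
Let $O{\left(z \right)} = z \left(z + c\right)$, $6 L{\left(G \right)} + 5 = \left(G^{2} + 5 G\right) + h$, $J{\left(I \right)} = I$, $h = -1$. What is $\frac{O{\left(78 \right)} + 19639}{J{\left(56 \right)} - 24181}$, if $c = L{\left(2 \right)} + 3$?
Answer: $- \frac{26061}{24125} \approx -1.0802$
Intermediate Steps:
$L{\left(G \right)} = -1 + \frac{G^{2}}{6} + \frac{5 G}{6}$ ($L{\left(G \right)} = - \frac{5}{6} + \frac{\left(G^{2} + 5 G\right) - 1}{6} = - \frac{5}{6} + \frac{-1 + G^{2} + 5 G}{6} = - \frac{5}{6} + \left(- \frac{1}{6} + \frac{G^{2}}{6} + \frac{5 G}{6}\right) = -1 + \frac{G^{2}}{6} + \frac{5 G}{6}$)
$c = \frac{13}{3}$ ($c = \left(-1 + \frac{2^{2}}{6} + \frac{5}{6} \cdot 2\right) + 3 = \left(-1 + \frac{1}{6} \cdot 4 + \frac{5}{3}\right) + 3 = \left(-1 + \frac{2}{3} + \frac{5}{3}\right) + 3 = \frac{4}{3} + 3 = \frac{13}{3} \approx 4.3333$)
$O{\left(z \right)} = z \left(\frac{13}{3} + z\right)$ ($O{\left(z \right)} = z \left(z + \frac{13}{3}\right) = z \left(\frac{13}{3} + z\right)$)
$\frac{O{\left(78 \right)} + 19639}{J{\left(56 \right)} - 24181} = \frac{\frac{1}{3} \cdot 78 \left(13 + 3 \cdot 78\right) + 19639}{56 - 24181} = \frac{\frac{1}{3} \cdot 78 \left(13 + 234\right) + 19639}{-24125} = \left(\frac{1}{3} \cdot 78 \cdot 247 + 19639\right) \left(- \frac{1}{24125}\right) = \left(6422 + 19639\right) \left(- \frac{1}{24125}\right) = 26061 \left(- \frac{1}{24125}\right) = - \frac{26061}{24125}$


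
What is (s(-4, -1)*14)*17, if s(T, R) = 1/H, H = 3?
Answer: 238/3 ≈ 79.333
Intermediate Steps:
s(T, R) = ⅓ (s(T, R) = 1/3 = ⅓)
(s(-4, -1)*14)*17 = ((⅓)*14)*17 = (14/3)*17 = 238/3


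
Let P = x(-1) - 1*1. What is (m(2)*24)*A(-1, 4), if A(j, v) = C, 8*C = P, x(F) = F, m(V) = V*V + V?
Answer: -36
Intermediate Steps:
m(V) = V + V² (m(V) = V² + V = V + V²)
P = -2 (P = -1 - 1*1 = -1 - 1 = -2)
C = -¼ (C = (⅛)*(-2) = -¼ ≈ -0.25000)
A(j, v) = -¼
(m(2)*24)*A(-1, 4) = ((2*(1 + 2))*24)*(-¼) = ((2*3)*24)*(-¼) = (6*24)*(-¼) = 144*(-¼) = -36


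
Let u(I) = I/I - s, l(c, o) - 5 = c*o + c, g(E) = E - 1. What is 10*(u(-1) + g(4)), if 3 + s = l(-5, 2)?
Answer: 170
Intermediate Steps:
g(E) = -1 + E
l(c, o) = 5 + c + c*o (l(c, o) = 5 + (c*o + c) = 5 + (c + c*o) = 5 + c + c*o)
s = -13 (s = -3 + (5 - 5 - 5*2) = -3 + (5 - 5 - 10) = -3 - 10 = -13)
u(I) = 14 (u(I) = I/I - 1*(-13) = 1 + 13 = 14)
10*(u(-1) + g(4)) = 10*(14 + (-1 + 4)) = 10*(14 + 3) = 10*17 = 170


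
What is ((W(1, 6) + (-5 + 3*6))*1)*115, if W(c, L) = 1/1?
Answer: 1610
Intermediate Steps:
W(c, L) = 1
((W(1, 6) + (-5 + 3*6))*1)*115 = ((1 + (-5 + 3*6))*1)*115 = ((1 + (-5 + 18))*1)*115 = ((1 + 13)*1)*115 = (14*1)*115 = 14*115 = 1610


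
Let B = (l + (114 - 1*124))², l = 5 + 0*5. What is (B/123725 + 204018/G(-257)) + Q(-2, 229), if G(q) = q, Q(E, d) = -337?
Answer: -1438312766/1271893 ≈ -1130.8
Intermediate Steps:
l = 5 (l = 5 + 0 = 5)
B = 25 (B = (5 + (114 - 1*124))² = (5 + (114 - 124))² = (5 - 10)² = (-5)² = 25)
(B/123725 + 204018/G(-257)) + Q(-2, 229) = (25/123725 + 204018/(-257)) - 337 = (25*(1/123725) + 204018*(-1/257)) - 337 = (1/4949 - 204018/257) - 337 = -1009684825/1271893 - 337 = -1438312766/1271893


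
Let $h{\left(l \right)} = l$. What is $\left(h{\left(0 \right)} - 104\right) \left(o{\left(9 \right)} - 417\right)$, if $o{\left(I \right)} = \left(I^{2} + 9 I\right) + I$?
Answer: $25584$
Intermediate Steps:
$o{\left(I \right)} = I^{2} + 10 I$
$\left(h{\left(0 \right)} - 104\right) \left(o{\left(9 \right)} - 417\right) = \left(0 - 104\right) \left(9 \left(10 + 9\right) - 417\right) = - 104 \left(9 \cdot 19 - 417\right) = - 104 \left(171 - 417\right) = \left(-104\right) \left(-246\right) = 25584$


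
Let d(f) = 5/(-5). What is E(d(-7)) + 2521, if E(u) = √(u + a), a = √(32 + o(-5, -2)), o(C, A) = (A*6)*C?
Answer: 2521 + √(-1 + 2*√23) ≈ 2523.9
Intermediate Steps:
o(C, A) = 6*A*C (o(C, A) = (6*A)*C = 6*A*C)
a = 2*√23 (a = √(32 + 6*(-2)*(-5)) = √(32 + 60) = √92 = 2*√23 ≈ 9.5917)
d(f) = -1 (d(f) = 5*(-⅕) = -1)
E(u) = √(u + 2*√23)
E(d(-7)) + 2521 = √(-1 + 2*√23) + 2521 = 2521 + √(-1 + 2*√23)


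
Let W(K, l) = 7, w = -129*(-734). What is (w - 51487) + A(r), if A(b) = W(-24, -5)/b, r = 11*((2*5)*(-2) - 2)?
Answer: 10454151/242 ≈ 43199.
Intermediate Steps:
w = 94686
r = -242 (r = 11*(10*(-2) - 2) = 11*(-20 - 2) = 11*(-22) = -242)
A(b) = 7/b
(w - 51487) + A(r) = (94686 - 51487) + 7/(-242) = 43199 + 7*(-1/242) = 43199 - 7/242 = 10454151/242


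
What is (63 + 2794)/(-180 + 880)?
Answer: 2857/700 ≈ 4.0814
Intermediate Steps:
(63 + 2794)/(-180 + 880) = 2857/700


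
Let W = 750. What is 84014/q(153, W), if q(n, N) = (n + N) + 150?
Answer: 84014/1053 ≈ 79.785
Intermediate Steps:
q(n, N) = 150 + N + n (q(n, N) = (N + n) + 150 = 150 + N + n)
84014/q(153, W) = 84014/(150 + 750 + 153) = 84014/1053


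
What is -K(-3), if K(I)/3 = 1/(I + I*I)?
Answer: -½ ≈ -0.50000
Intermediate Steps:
K(I) = 3/(I + I²) (K(I) = 3/(I + I*I) = 3/(I + I²))
-K(-3) = -3/((-3)*(1 - 3)) = -3*(-1)/(3*(-2)) = -3*(-1)*(-1)/(3*2) = -1*½ = -½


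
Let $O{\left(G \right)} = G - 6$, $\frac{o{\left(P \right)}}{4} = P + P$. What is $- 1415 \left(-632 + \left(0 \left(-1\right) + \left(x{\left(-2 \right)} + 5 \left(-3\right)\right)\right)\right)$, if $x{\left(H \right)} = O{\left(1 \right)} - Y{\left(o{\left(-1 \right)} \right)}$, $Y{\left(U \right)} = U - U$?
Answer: $922580$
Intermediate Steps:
$o{\left(P \right)} = 8 P$ ($o{\left(P \right)} = 4 \left(P + P\right) = 4 \cdot 2 P = 8 P$)
$Y{\left(U \right)} = 0$
$O{\left(G \right)} = -6 + G$ ($O{\left(G \right)} = G - 6 = -6 + G$)
$x{\left(H \right)} = -5$ ($x{\left(H \right)} = \left(-6 + 1\right) - 0 = -5 + 0 = -5$)
$- 1415 \left(-632 + \left(0 \left(-1\right) + \left(x{\left(-2 \right)} + 5 \left(-3\right)\right)\right)\right) = - 1415 \left(-632 + \left(0 \left(-1\right) + \left(-5 + 5 \left(-3\right)\right)\right)\right) = - 1415 \left(-632 + \left(0 - 20\right)\right) = - 1415 \left(-632 - 20\right) = \left(-1415\right) \left(-652\right) = 922580$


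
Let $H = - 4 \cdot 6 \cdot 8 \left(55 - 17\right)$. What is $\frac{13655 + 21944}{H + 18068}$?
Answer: $\frac{35599}{10772} \approx 3.3048$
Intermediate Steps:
$H = -7296$ ($H = - 4 \cdot 48 \cdot 38 = \left(-4\right) 1824 = -7296$)
$\frac{13655 + 21944}{H + 18068} = \frac{13655 + 21944}{-7296 + 18068} = \frac{35599}{10772}$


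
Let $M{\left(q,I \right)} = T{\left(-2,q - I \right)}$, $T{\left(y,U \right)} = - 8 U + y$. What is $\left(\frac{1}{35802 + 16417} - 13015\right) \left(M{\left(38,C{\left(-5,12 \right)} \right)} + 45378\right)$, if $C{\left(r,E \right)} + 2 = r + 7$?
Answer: $- \frac{30632296160448}{52219} \approx -5.8661 \cdot 10^{8}$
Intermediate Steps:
$C{\left(r,E \right)} = 5 + r$ ($C{\left(r,E \right)} = -2 + \left(r + 7\right) = -2 + \left(7 + r\right) = 5 + r$)
$T{\left(y,U \right)} = y - 8 U$
$M{\left(q,I \right)} = -2 - 8 q + 8 I$ ($M{\left(q,I \right)} = -2 - 8 \left(q - I\right) = -2 + \left(- 8 q + 8 I\right) = -2 - 8 q + 8 I$)
$\left(\frac{1}{35802 + 16417} - 13015\right) \left(M{\left(38,C{\left(-5,12 \right)} \right)} + 45378\right) = \left(\frac{1}{35802 + 16417} - 13015\right) \left(\left(-2 - 304 + 8 \left(5 - 5\right)\right) + 45378\right) = \left(\frac{1}{52219} - 13015\right) \left(\left(-2 - 304 + 8 \cdot 0\right) + 45378\right) = \left(\frac{1}{52219} - 13015\right) \left(\left(-2 - 304 + 0\right) + 45378\right) = - \frac{679630284 \left(-306 + 45378\right)}{52219} = \left(- \frac{679630284}{52219}\right) 45072 = - \frac{30632296160448}{52219}$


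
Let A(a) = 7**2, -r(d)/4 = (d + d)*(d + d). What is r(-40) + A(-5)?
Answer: -25551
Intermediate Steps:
r(d) = -16*d**2 (r(d) = -4*(d + d)*(d + d) = -4*2*d*2*d = -16*d**2)
A(a) = 49
r(-40) + A(-5) = -16*(-40)**2 + 49 = -16*1600 + 49 = -25600 + 49 = -25551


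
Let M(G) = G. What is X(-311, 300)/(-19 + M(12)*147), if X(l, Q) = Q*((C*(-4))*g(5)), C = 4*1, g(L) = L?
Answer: -4800/349 ≈ -13.754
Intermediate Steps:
C = 4
X(l, Q) = -80*Q (X(l, Q) = Q*((4*(-4))*5) = Q*(-16*5) = Q*(-80) = -80*Q)
X(-311, 300)/(-19 + M(12)*147) = (-80*300)/(-19 + 12*147) = -24000/(-19 + 1764) = -24000/1745 = -24000*1/1745 = -4800/349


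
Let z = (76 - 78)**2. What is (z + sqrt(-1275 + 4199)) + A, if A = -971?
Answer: -967 + 2*sqrt(731) ≈ -912.93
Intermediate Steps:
z = 4 (z = (-2)**2 = 4)
(z + sqrt(-1275 + 4199)) + A = (4 + sqrt(-1275 + 4199)) - 971 = (4 + sqrt(2924)) - 971 = (4 + 2*sqrt(731)) - 971 = -967 + 2*sqrt(731)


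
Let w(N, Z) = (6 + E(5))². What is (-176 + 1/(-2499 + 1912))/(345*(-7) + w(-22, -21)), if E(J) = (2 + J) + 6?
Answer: 103313/1205698 ≈ 0.085687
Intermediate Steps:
E(J) = 8 + J
w(N, Z) = 361 (w(N, Z) = (6 + (8 + 5))² = (6 + 13)² = 19² = 361)
(-176 + 1/(-2499 + 1912))/(345*(-7) + w(-22, -21)) = (-176 + 1/(-2499 + 1912))/(345*(-7) + 361) = (-176 + 1/(-587))/(-2415 + 361) = (-176 - 1/587)/(-2054) = -103313/587*(-1/2054) = 103313/1205698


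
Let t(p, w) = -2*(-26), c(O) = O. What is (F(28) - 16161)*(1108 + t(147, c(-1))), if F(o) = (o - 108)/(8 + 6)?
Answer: -131273720/7 ≈ -1.8753e+7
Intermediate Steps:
F(o) = -54/7 + o/14 (F(o) = (-108 + o)/14 = (-108 + o)*(1/14) = -54/7 + o/14)
t(p, w) = 52
(F(28) - 16161)*(1108 + t(147, c(-1))) = ((-54/7 + (1/14)*28) - 16161)*(1108 + 52) = ((-54/7 + 2) - 16161)*1160 = (-40/7 - 16161)*1160 = -113167/7*1160 = -131273720/7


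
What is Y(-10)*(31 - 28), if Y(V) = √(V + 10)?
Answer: 0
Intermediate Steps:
Y(V) = √(10 + V)
Y(-10)*(31 - 28) = √(10 - 10)*(31 - 28) = √0*3 = 0*3 = 0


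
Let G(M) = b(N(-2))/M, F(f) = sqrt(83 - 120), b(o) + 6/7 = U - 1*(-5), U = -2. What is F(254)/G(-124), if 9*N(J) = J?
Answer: -868*I*sqrt(37)/15 ≈ -351.99*I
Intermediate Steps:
N(J) = J/9
b(o) = 15/7 (b(o) = -6/7 + (-2 - 1*(-5)) = -6/7 + (-2 + 5) = -6/7 + 3 = 15/7)
F(f) = I*sqrt(37) (F(f) = sqrt(-37) = I*sqrt(37))
G(M) = 15/(7*M)
F(254)/G(-124) = (I*sqrt(37))/(((15/7)/(-124))) = (I*sqrt(37))/(((15/7)*(-1/124))) = (I*sqrt(37))/(-15/868) = (I*sqrt(37))*(-868/15) = -868*I*sqrt(37)/15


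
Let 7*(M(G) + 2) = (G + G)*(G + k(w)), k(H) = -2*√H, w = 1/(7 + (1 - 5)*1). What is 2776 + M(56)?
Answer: 3670 - 32*√3/3 ≈ 3651.5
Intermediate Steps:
w = ⅓ (w = 1/(7 - 4*1) = 1/(7 - 4) = 1/3 = ⅓ ≈ 0.33333)
M(G) = -2 + 2*G*(G - 2*√3/3)/7 (M(G) = -2 + ((G + G)*(G - 2*√3/3))/7 = -2 + ((2*G)*(G - 2*√3/3))/7 = -2 + (2*G*(G - 2*√3/3))/7 = -2 + 2*G*(G - 2*√3/3)/7)
2776 + M(56) = 2776 + (-2 + (2/7)*56² - 4/21*56*√3) = 2776 + (-2 + (2/7)*3136 - 32*√3/3) = 2776 + (-2 + 896 - 32*√3/3) = 2776 + (894 - 32*√3/3) = 3670 - 32*√3/3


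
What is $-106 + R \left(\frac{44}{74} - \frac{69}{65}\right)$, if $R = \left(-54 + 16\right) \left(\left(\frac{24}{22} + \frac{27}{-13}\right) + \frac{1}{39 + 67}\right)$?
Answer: $- \frac{2247966081}{18227495} \approx -123.33$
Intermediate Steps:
$R = \frac{281257}{7579}$ ($R = - 38 \left(\left(24 \cdot \frac{1}{22} + 27 \left(- \frac{1}{13}\right)\right) + \frac{1}{106}\right) = - 38 \left(\left(\frac{12}{11} - \frac{27}{13}\right) + \frac{1}{106}\right) = - 38 \left(- \frac{141}{143} + \frac{1}{106}\right) = \left(-38\right) \left(- \frac{14803}{15158}\right) = \frac{281257}{7579} \approx 37.11$)
$-106 + R \left(\frac{44}{74} - \frac{69}{65}\right) = -106 + \frac{281257 \left(\frac{44}{74} - \frac{69}{65}\right)}{7579} = -106 + \frac{281257 \left(44 \cdot \frac{1}{74} - \frac{69}{65}\right)}{7579} = -106 + \frac{281257 \left(\frac{22}{37} - \frac{69}{65}\right)}{7579} = -106 + \frac{281257}{7579} \left(- \frac{1123}{2405}\right) = -106 - \frac{315851611}{18227495} = - \frac{2247966081}{18227495}$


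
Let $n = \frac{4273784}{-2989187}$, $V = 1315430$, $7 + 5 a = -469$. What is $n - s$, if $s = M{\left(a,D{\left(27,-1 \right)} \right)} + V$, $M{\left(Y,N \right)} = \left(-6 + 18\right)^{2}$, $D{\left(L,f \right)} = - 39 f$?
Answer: $- \frac{3932500972122}{2989187} \approx -1.3156 \cdot 10^{6}$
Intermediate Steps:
$a = - \frac{476}{5}$ ($a = - \frac{7}{5} + \frac{1}{5} \left(-469\right) = - \frac{7}{5} - \frac{469}{5} = - \frac{476}{5} \approx -95.2$)
$M{\left(Y,N \right)} = 144$ ($M{\left(Y,N \right)} = 12^{2} = 144$)
$n = - \frac{4273784}{2989187}$ ($n = 4273784 \left(- \frac{1}{2989187}\right) = - \frac{4273784}{2989187} \approx -1.4297$)
$s = 1315574$ ($s = 144 + 1315430 = 1315574$)
$n - s = - \frac{4273784}{2989187} - 1315574 = - \frac{3932500972122}{2989187}$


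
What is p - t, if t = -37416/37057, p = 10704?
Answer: 396695544/37057 ≈ 10705.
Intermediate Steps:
t = -37416/37057 (t = -37416*1/37057 = -37416/37057 ≈ -1.0097)
p - t = 10704 - 1*(-37416/37057) = 10704 + 37416/37057 = 396695544/37057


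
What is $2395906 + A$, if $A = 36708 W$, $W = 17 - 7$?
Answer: $2762986$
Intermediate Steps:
$W = 10$
$A = 367080$ ($A = 36708 \cdot 10 = 367080$)
$2395906 + A = 2395906 + 367080 = 2762986$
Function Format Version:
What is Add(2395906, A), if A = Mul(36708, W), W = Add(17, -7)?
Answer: 2762986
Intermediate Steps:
W = 10
A = 367080 (A = Mul(36708, 10) = 367080)
Add(2395906, A) = Add(2395906, 367080) = 2762986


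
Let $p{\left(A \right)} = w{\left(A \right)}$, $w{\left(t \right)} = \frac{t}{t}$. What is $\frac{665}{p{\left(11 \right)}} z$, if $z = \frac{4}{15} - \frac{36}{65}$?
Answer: $- \frac{7448}{39} \approx -190.97$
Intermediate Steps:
$w{\left(t \right)} = 1$
$p{\left(A \right)} = 1$
$z = - \frac{56}{195}$ ($z = 4 \cdot \frac{1}{15} - \frac{36}{65} = \frac{4}{15} - \frac{36}{65} = - \frac{56}{195} \approx -0.28718$)
$\frac{665}{p{\left(11 \right)}} z = \frac{665}{1} \left(- \frac{56}{195}\right) = 665 \cdot 1 \left(- \frac{56}{195}\right) = 665 \left(- \frac{56}{195}\right) = - \frac{7448}{39}$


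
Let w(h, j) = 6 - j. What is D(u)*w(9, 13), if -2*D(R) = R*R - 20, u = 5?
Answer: 35/2 ≈ 17.500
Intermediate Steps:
D(R) = 10 - R²/2 (D(R) = -(R*R - 20)/2 = -(R² - 20)/2 = -(-20 + R²)/2 = 10 - R²/2)
D(u)*w(9, 13) = (10 - ½*5²)*(6 - 1*13) = (10 - ½*25)*(6 - 13) = (10 - 25/2)*(-7) = -5/2*(-7) = 35/2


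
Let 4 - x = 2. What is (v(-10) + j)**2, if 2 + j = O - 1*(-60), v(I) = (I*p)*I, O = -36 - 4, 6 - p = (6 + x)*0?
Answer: 381924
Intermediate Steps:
x = 2 (x = 4 - 1*2 = 4 - 2 = 2)
p = 6 (p = 6 - (6 + 2)*0 = 6 - 8*0 = 6 - 1*0 = 6 + 0 = 6)
O = -40
v(I) = 6*I**2 (v(I) = (I*6)*I = (6*I)*I = 6*I**2)
j = 18 (j = -2 + (-40 - 1*(-60)) = -2 + (-40 + 60) = -2 + 20 = 18)
(v(-10) + j)**2 = (6*(-10)**2 + 18)**2 = (6*100 + 18)**2 = (600 + 18)**2 = 618**2 = 381924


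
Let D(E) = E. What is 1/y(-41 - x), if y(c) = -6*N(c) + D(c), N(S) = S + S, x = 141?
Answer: 1/2002 ≈ 0.00049950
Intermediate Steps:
N(S) = 2*S
y(c) = -11*c (y(c) = -12*c + c = -11*c)
1/y(-41 - x) = 1/(-11*(-41 - 1*141)) = 1/(-11*(-41 - 141)) = 1/(-11*(-182)) = 1/2002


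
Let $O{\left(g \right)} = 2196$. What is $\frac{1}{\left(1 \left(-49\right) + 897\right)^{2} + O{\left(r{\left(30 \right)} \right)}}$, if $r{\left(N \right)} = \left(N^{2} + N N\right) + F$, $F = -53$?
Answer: $\frac{1}{721300} \approx 1.3864 \cdot 10^{-6}$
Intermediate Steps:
$r{\left(N \right)} = -53 + 2 N^{2}$ ($r{\left(N \right)} = \left(N^{2} + N N\right) - 53 = \left(N^{2} + N^{2}\right) - 53 = 2 N^{2} - 53 = -53 + 2 N^{2}$)
$\frac{1}{\left(1 \left(-49\right) + 897\right)^{2} + O{\left(r{\left(30 \right)} \right)}} = \frac{1}{\left(1 \left(-49\right) + 897\right)^{2} + 2196} = \frac{1}{\left(-49 + 897\right)^{2} + 2196} = \frac{1}{848^{2} + 2196} = \frac{1}{719104 + 2196} = \frac{1}{721300}$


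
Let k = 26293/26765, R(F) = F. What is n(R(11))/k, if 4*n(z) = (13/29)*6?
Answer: 1043835/1524994 ≈ 0.68448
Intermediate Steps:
k = 26293/26765 (k = 26293*(1/26765) = 26293/26765 ≈ 0.98236)
n(z) = 39/58 (n(z) = ((13/29)*6)/4 = (1/4)*(78/29) = 39/58)
n(R(11))/k = 39/(58*(26293/26765)) = (39/58)*(26765/26293) = 1043835/1524994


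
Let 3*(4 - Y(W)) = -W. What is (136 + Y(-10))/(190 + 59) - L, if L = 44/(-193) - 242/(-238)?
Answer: -4116929/17156349 ≈ -0.23997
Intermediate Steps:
Y(W) = 4 + W/3 (Y(W) = 4 - (-1)*W/3 = 4 + W/3)
L = 18117/22967 (L = 44*(-1/193) - 242*(-1/238) = -44/193 + 121/119 = 18117/22967 ≈ 0.78883)
(136 + Y(-10))/(190 + 59) - L = (136 + (4 + (⅓)*(-10)))/(190 + 59) - 1*18117/22967 = (136 + (4 - 10/3))/249 - 18117/22967 = (136 + ⅔)*(1/249) - 18117/22967 = (410/3)*(1/249) - 18117/22967 = 410/747 - 18117/22967 = -4116929/17156349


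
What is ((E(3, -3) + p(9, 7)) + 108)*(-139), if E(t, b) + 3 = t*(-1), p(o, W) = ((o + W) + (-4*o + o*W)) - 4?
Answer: -19599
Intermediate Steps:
p(o, W) = -4 + W - 3*o + W*o (p(o, W) = ((W + o) + (-4*o + W*o)) - 4 = (W - 3*o + W*o) - 4 = -4 + W - 3*o + W*o)
E(t, b) = -3 - t (E(t, b) = -3 + t*(-1) = -3 - t)
((E(3, -3) + p(9, 7)) + 108)*(-139) = (((-3 - 1*3) + (-4 + 7 - 3*9 + 7*9)) + 108)*(-139) = (((-3 - 3) + (-4 + 7 - 27 + 63)) + 108)*(-139) = ((-6 + 39) + 108)*(-139) = (33 + 108)*(-139) = 141*(-139) = -19599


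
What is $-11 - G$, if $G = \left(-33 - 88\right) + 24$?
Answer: $86$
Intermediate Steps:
$G = -97$ ($G = -121 + 24 = -97$)
$-11 - G = -11 - -97 = -11 + 97 = 86$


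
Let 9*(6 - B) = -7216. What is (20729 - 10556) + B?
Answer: 98827/9 ≈ 10981.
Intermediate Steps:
B = 7270/9 (B = 6 - ⅑*(-7216) = 6 + 7216/9 = 7270/9 ≈ 807.78)
(20729 - 10556) + B = (20729 - 10556) + 7270/9 = 10173 + 7270/9 = 98827/9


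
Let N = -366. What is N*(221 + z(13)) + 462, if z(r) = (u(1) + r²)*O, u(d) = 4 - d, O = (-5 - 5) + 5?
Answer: 234336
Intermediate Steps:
O = -5 (O = -10 + 5 = -5)
z(r) = -15 - 5*r² (z(r) = ((4 - 1*1) + r²)*(-5) = ((4 - 1) + r²)*(-5) = (3 + r²)*(-5) = -15 - 5*r²)
N*(221 + z(13)) + 462 = -366*(221 + (-15 - 5*13²)) + 462 = -366*(221 + (-15 - 5*169)) + 462 = -366*(221 + (-15 - 845)) + 462 = -366*(221 - 860) + 462 = -366*(-639) + 462 = 233874 + 462 = 234336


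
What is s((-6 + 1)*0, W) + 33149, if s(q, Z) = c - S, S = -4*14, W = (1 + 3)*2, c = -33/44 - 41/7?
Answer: 929555/28 ≈ 33198.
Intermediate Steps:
c = -185/28 (c = -33*1/44 - 41*1/7 = -3/4 - 41/7 = -185/28 ≈ -6.6071)
W = 8 (W = 4*2 = 8)
S = -56
s(q, Z) = 1383/28 (s(q, Z) = -185/28 - 1*(-56) = -185/28 + 56 = 1383/28)
s((-6 + 1)*0, W) + 33149 = 1383/28 + 33149 = 929555/28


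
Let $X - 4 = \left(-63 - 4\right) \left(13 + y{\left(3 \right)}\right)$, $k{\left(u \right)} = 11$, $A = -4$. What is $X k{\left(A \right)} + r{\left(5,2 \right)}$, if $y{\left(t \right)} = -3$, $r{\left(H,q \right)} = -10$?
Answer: $-7336$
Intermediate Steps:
$X = -666$ ($X = 4 + \left(-63 - 4\right) \left(13 - 3\right) = 4 - 670 = -666$)
$X k{\left(A \right)} + r{\left(5,2 \right)} = \left(-666\right) 11 - 10 = -7326 - 10 = -7336$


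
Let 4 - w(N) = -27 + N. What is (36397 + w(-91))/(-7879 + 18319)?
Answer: 12173/3480 ≈ 3.4980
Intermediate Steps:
w(N) = 31 - N (w(N) = 4 - (-27 + N) = 4 + (27 - N) = 31 - N)
(36397 + w(-91))/(-7879 + 18319) = (36397 + (31 - 1*(-91)))/(-7879 + 18319) = (36397 + (31 + 91))/10440 = (36397 + 122)*(1/10440) = 36519*(1/10440) = 12173/3480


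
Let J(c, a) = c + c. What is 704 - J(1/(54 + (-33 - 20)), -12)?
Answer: 702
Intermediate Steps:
J(c, a) = 2*c
704 - J(1/(54 + (-33 - 20)), -12) = 704 - 2/(54 + (-33 - 20)) = 704 - 2/(54 - 53) = 704 - 2/1 = 704 - 2 = 702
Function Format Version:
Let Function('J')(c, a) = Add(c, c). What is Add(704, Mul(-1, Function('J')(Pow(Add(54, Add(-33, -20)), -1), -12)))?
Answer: 702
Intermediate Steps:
Function('J')(c, a) = Mul(2, c)
Add(704, Mul(-1, Function('J')(Pow(Add(54, Add(-33, -20)), -1), -12))) = Add(704, Mul(-1, Mul(2, Pow(Add(54, Add(-33, -20)), -1)))) = Add(704, Mul(-1, Mul(2, Pow(Add(54, -53), -1)))) = Add(704, Mul(-1, Mul(2, Pow(1, -1)))) = Add(704, Mul(-1, Mul(2, 1))) = Add(704, Mul(-1, 2)) = Add(704, -2) = 702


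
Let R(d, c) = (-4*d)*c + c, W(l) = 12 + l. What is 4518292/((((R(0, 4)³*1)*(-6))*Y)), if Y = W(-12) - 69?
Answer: 1129573/6624 ≈ 170.53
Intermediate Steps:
R(d, c) = c - 4*c*d (R(d, c) = -4*c*d + c = c - 4*c*d)
Y = -69 (Y = (12 - 12) - 69 = 0 - 69 = -69)
4518292/((((R(0, 4)³*1)*(-6))*Y)) = 4518292/(((((4*(1 - 4*0))³*1)*(-6))*(-69))) = 4518292/(((((4*(1 + 0))³*1)*(-6))*(-69))) = 4518292/(((((4*1)³*1)*(-6))*(-69))) = 4518292/((((4³*1)*(-6))*(-69))) = 4518292/((((64*1)*(-6))*(-69))) = 4518292/(((64*(-6))*(-69))) = 4518292/((-384*(-69))) = 4518292/26496 = 4518292*(1/26496) = 1129573/6624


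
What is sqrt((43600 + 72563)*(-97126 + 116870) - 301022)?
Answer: 25*sqrt(3669154) ≈ 47888.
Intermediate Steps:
sqrt((43600 + 72563)*(-97126 + 116870) - 301022) = sqrt(116163*19744 - 301022) = sqrt(2293522272 - 301022) = sqrt(2293221250) = 25*sqrt(3669154)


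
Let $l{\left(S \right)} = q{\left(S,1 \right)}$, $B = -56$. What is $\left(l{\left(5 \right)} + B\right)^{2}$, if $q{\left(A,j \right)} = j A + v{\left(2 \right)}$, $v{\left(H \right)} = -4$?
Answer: $3025$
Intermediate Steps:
$q{\left(A,j \right)} = -4 + A j$ ($q{\left(A,j \right)} = j A - 4 = A j - 4 = -4 + A j$)
$l{\left(S \right)} = -4 + S$ ($l{\left(S \right)} = -4 + S 1 = -4 + S$)
$\left(l{\left(5 \right)} + B\right)^{2} = \left(\left(-4 + 5\right) - 56\right)^{2} = \left(1 - 56\right)^{2} = \left(-55\right)^{2} = 3025$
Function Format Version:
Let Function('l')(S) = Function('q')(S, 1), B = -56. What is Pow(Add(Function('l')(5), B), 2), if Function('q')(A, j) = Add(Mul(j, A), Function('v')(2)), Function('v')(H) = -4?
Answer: 3025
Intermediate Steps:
Function('q')(A, j) = Add(-4, Mul(A, j)) (Function('q')(A, j) = Add(Mul(j, A), -4) = Add(Mul(A, j), -4) = Add(-4, Mul(A, j)))
Function('l')(S) = Add(-4, S) (Function('l')(S) = Add(-4, Mul(S, 1)) = Add(-4, S))
Pow(Add(Function('l')(5), B), 2) = Pow(Add(Add(-4, 5), -56), 2) = Pow(Add(1, -56), 2) = Pow(-55, 2) = 3025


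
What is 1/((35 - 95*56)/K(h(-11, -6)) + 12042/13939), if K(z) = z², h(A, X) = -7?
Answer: -97573/10439651 ≈ -0.0093464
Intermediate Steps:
1/((35 - 95*56)/K(h(-11, -6)) + 12042/13939) = 1/((35 - 95*56)/((-7)²) + 12042/13939) = 1/((35 - 5320)/49 + 12042*(1/13939)) = 1/(-5285*1/49 + 12042/13939) = 1/(-755/7 + 12042/13939) = 1/(-10439651/97573) = -97573/10439651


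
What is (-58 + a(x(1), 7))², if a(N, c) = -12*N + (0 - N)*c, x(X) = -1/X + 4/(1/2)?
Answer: 36481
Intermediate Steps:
x(X) = 8 - 1/X (x(X) = -1/X + 4/(½) = -1/X + 4*2 = -1/X + 8 = 8 - 1/X)
a(N, c) = -12*N - N*c (a(N, c) = -12*N + (-N)*c = -12*N - N*c)
(-58 + a(x(1), 7))² = (-58 - (8 - 1/1)*(12 + 7))² = (-58 - 1*(8 - 1*1)*19)² = (-58 - 1*(8 - 1)*19)² = (-58 - 1*7*19)² = (-58 - 133)² = (-191)² = 36481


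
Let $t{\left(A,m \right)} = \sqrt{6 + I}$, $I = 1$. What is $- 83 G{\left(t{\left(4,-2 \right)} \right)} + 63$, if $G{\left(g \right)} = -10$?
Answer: $893$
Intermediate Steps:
$t{\left(A,m \right)} = \sqrt{7}$ ($t{\left(A,m \right)} = \sqrt{6 + 1} = \sqrt{7}$)
$- 83 G{\left(t{\left(4,-2 \right)} \right)} + 63 = \left(-83\right) \left(-10\right) + 63 = 830 + 63 = 893$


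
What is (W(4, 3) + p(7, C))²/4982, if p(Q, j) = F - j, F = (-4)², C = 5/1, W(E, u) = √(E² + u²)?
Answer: 128/2491 ≈ 0.051385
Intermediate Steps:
C = 5 (C = 5*1 = 5)
F = 16
p(Q, j) = 16 - j
(W(4, 3) + p(7, C))²/4982 = (√(4² + 3²) + (16 - 1*5))²/4982 = (√(16 + 9) + (16 - 5))²*(1/4982) = (√25 + 11)²*(1/4982) = (5 + 11)²*(1/4982) = 16²*(1/4982) = 256*(1/4982) = 128/2491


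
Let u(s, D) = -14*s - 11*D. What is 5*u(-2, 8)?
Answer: -300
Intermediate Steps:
5*u(-2, 8) = 5*(-14*(-2) - 11*8) = 5*(28 - 88) = 5*(-60) = -300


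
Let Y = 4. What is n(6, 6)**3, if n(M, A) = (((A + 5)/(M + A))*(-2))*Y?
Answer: -10648/27 ≈ -394.37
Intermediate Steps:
n(M, A) = -8*(5 + A)/(A + M) (n(M, A) = (((A + 5)/(M + A))*(-2))*4 = (((5 + A)/(A + M))*(-2))*4 = -2*(5 + A)/(A + M)*4 = -8*(5 + A)/(A + M))
n(6, 6)**3 = (8*(-5 - 1*6)/(6 + 6))**3 = (8*(-5 - 6)/12)**3 = (8*(1/12)*(-11))**3 = (-22/3)**3 = -10648/27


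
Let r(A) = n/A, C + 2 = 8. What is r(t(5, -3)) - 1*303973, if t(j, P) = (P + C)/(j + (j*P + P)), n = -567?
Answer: -301516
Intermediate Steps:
C = 6 (C = -2 + 8 = 6)
t(j, P) = (6 + P)/(P + j + P*j) (t(j, P) = (P + 6)/(j + (j*P + P)) = (6 + P)/(j + (P*j + P)) = (6 + P)/(j + (P + P*j)) = (6 + P)/(P + j + P*j))
r(A) = -567/A
r(t(5, -3)) - 1*303973 = -567*(-3 + 5 - 3*5)/(6 - 3) - 1*303973 = -567/(3/(-3 + 5 - 15)) - 303973 = -567/(3/(-13)) - 303973 = -567/((-1/13*3)) - 303973 = -567/(-3/13) - 303973 = -567*(-13/3) - 303973 = 2457 - 303973 = -301516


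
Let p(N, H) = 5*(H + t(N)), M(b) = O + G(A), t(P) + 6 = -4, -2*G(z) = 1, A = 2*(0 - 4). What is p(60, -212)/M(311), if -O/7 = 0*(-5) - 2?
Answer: -740/9 ≈ -82.222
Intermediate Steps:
A = -8 (A = 2*(-4) = -8)
G(z) = -½ (G(z) = -½*1 = -½)
t(P) = -10 (t(P) = -6 - 4 = -10)
O = 14 (O = -7*(0*(-5) - 2) = -7*(0 - 2) = -7*(-2) = 14)
M(b) = 27/2 (M(b) = 14 - ½ = 27/2)
p(N, H) = -50 + 5*H (p(N, H) = 5*(H - 10) = 5*(-10 + H) = -50 + 5*H)
p(60, -212)/M(311) = (-50 + 5*(-212))/(27/2) = (-50 - 1060)*(2/27) = -1110*2/27 = -740/9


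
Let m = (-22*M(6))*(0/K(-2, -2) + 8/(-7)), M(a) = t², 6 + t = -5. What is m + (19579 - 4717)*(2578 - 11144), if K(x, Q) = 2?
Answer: -891133948/7 ≈ -1.2730e+8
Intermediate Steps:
t = -11 (t = -6 - 5 = -11)
M(a) = 121 (M(a) = (-11)² = 121)
m = 21296/7 (m = (-22*121)*(0/2 + 8/(-7)) = -2662*(0*(½) + 8*(-⅐)) = -2662*(0 - 8/7) = -2662*(-8/7) = 21296/7 ≈ 3042.3)
m + (19579 - 4717)*(2578 - 11144) = 21296/7 + (19579 - 4717)*(2578 - 11144) = 21296/7 + 14862*(-8566) = 21296/7 - 127307892 = -891133948/7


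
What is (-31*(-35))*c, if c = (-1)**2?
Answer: 1085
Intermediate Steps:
c = 1
(-31*(-35))*c = -31*(-35)*1 = 1085*1 = 1085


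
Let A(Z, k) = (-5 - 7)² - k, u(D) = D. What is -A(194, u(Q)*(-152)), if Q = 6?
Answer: -1056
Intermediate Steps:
A(Z, k) = 144 - k (A(Z, k) = (-12)² - k = 144 - k)
-A(194, u(Q)*(-152)) = -(144 - 6*(-152)) = -(144 - 1*(-912)) = -(144 + 912) = -1*1056 = -1056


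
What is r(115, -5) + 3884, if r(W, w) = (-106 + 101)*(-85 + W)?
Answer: 3734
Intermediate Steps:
r(W, w) = 425 - 5*W (r(W, w) = -5*(-85 + W) = 425 - 5*W)
r(115, -5) + 3884 = (425 - 5*115) + 3884 = (425 - 575) + 3884 = -150 + 3884 = 3734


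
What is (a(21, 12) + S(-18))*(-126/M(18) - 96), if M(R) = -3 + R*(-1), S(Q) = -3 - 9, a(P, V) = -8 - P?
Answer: 3690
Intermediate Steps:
S(Q) = -12
M(R) = -3 - R
(a(21, 12) + S(-18))*(-126/M(18) - 96) = ((-8 - 1*21) - 12)*(-126/(-3 - 1*18) - 96) = ((-8 - 21) - 12)*(-126/(-3 - 18) - 96) = (-29 - 12)*(-126/(-21) - 96) = -41*(-126*(-1/21) - 96) = -41*(6 - 96) = -41*(-90) = 3690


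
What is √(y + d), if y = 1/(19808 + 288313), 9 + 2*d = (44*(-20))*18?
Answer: 7*I*√61415554632366/616242 ≈ 89.02*I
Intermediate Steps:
d = -15849/2 (d = -9/2 + ((44*(-20))*18)/2 = -9/2 + (-880*18)/2 = -9/2 + (½)*(-15840) = -9/2 - 7920 = -15849/2 ≈ -7924.5)
y = 1/308121 ≈ 3.2455e-6
√(y + d) = √(1/308121 - 15849/2) = √(-4883409727/616242) = 7*I*√61415554632366/616242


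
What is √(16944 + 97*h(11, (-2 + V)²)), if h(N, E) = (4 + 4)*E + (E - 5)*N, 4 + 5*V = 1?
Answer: 2*√150423/5 ≈ 155.14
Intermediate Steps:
V = -⅗ (V = -⅘ + (⅕)*1 = -⅘ + ⅕ = -⅗ ≈ -0.60000)
h(N, E) = 8*E + N*(-5 + E) (h(N, E) = 8*E + (-5 + E)*N = 8*E + N*(-5 + E))
√(16944 + 97*h(11, (-2 + V)²)) = √(16944 + 97*(-5*11 + 8*(-2 - ⅗)² + (-2 - ⅗)²*11)) = √(16944 + 97*(-55 + 8*(-13/5)² + (-13/5)²*11)) = √(16944 + 97*(-55 + 8*(169/25) + (169/25)*11)) = √(16944 + 97*(-55 + 1352/25 + 1859/25)) = √(16944 + 97*(1836/25)) = √(16944 + 178092/25) = √(601692/25) = 2*√150423/5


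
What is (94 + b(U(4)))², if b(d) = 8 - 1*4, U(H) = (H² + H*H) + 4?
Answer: 9604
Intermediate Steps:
U(H) = 4 + 2*H² (U(H) = (H² + H²) + 4 = 2*H² + 4 = 4 + 2*H²)
b(d) = 4 (b(d) = 8 - 4 = 4)
(94 + b(U(4)))² = (94 + 4)² = 98² = 9604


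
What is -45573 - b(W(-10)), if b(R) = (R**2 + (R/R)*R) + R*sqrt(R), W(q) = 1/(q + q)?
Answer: -18229181/400 + I*sqrt(5)/200 ≈ -45573.0 + 0.01118*I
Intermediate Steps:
W(q) = 1/(2*q)
b(R) = R + R**2 + R**(3/2) (b(R) = (R**2 + 1*R) + R**(3/2) = (R**2 + R) + R**(3/2) = (R + R**2) + R**(3/2) = R + R**2 + R**(3/2))
-45573 - b(W(-10)) = -45573 - ((1/2)/(-10) + ((1/2)/(-10))**2 + ((1/2)/(-10))**(3/2)) = -45573 - ((1/2)*(-1/10) + ((1/2)*(-1/10))**2 + ((1/2)*(-1/10))**(3/2)) = -45573 - (-1/20 + (-1/20)**2 + (-1/20)**(3/2)) = -45573 - (-1/20 + 1/400 - I*sqrt(5)/200) = -45573 - (-19/400 - I*sqrt(5)/200) = -45573 + (19/400 + I*sqrt(5)/200) = -18229181/400 + I*sqrt(5)/200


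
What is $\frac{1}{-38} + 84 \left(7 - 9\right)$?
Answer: $- \frac{6385}{38} \approx -168.03$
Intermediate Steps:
$\frac{1}{-38} + 84 \left(7 - 9\right) = - \frac{1}{38} + 84 \left(7 - 9\right) = - \frac{1}{38} + 84 \left(-2\right) = - \frac{1}{38} - 168 = - \frac{6385}{38}$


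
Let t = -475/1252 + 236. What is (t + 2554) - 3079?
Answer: -362303/1252 ≈ -289.38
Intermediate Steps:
t = 294997/1252 (t = -475*1/1252 + 236 = -475/1252 + 236 = 294997/1252 ≈ 235.62)
(t + 2554) - 3079 = (294997/1252 + 2554) - 3079 = 3492605/1252 - 3079 = -362303/1252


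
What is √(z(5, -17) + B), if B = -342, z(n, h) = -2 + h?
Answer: 19*I ≈ 19.0*I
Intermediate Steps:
√(z(5, -17) + B) = √((-2 - 17) - 342) = √(-19 - 342) = √(-361) = 19*I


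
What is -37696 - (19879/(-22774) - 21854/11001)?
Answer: -48930144253/1298118 ≈ -37693.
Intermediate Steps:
-37696 - (19879/(-22774) - 21854/11001) = -37696 - (19879*(-1/22774) - 21854*1/11001) = -37696 - (-103/118 - 21854/11001) = -37696 - 1*(-3711875/1298118) = -37696 + 3711875/1298118 = -48930144253/1298118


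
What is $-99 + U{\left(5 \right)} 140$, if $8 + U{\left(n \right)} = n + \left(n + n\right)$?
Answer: $881$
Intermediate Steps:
$U{\left(n \right)} = -8 + 3 n$ ($U{\left(n \right)} = -8 + \left(n + \left(n + n\right)\right) = -8 + \left(n + 2 n\right) = -8 + 3 n$)
$-99 + U{\left(5 \right)} 140 = -99 + \left(-8 + 3 \cdot 5\right) 140 = -99 + \left(-8 + 15\right) 140 = -99 + 7 \cdot 140 = -99 + 980 = 881$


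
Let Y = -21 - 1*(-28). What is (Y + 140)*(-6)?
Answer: -882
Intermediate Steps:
Y = 7 (Y = -21 + 28 = 7)
(Y + 140)*(-6) = (7 + 140)*(-6) = 147*(-6) = -882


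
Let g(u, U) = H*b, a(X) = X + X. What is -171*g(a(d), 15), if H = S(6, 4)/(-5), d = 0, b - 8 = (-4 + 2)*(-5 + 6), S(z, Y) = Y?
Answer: 4104/5 ≈ 820.80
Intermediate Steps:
b = 6 (b = 8 + (-4 + 2)*(-5 + 6) = 8 - 2*1 = 8 - 2 = 6)
H = -4/5 (H = 4/(-5) = 4*(-1/5) = -4/5 ≈ -0.80000)
a(X) = 2*X
g(u, U) = -24/5 (g(u, U) = -4/5*6 = -24/5)
-171*g(a(d), 15) = -171*(-24/5) = 4104/5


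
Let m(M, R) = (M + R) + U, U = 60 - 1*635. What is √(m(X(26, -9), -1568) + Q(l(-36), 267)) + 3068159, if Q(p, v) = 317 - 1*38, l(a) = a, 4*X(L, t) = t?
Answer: 3068159 + I*√7465/2 ≈ 3.0682e+6 + 43.2*I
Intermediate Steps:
X(L, t) = t/4
U = -575 (U = 60 - 635 = -575)
Q(p, v) = 279 (Q(p, v) = 317 - 38 = 279)
m(M, R) = -575 + M + R (m(M, R) = (M + R) - 575 = -575 + M + R)
√(m(X(26, -9), -1568) + Q(l(-36), 267)) + 3068159 = √((-575 + (¼)*(-9) - 1568) + 279) + 3068159 = √((-575 - 9/4 - 1568) + 279) + 3068159 = √(-8581/4 + 279) + 3068159 = √(-7465/4) + 3068159 = I*√7465/2 + 3068159 = 3068159 + I*√7465/2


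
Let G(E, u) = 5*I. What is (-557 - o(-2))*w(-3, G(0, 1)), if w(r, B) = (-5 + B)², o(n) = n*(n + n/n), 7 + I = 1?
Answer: -684775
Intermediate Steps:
I = -6 (I = -7 + 1 = -6)
o(n) = n*(1 + n) (o(n) = n*(n + 1) = n*(1 + n))
G(E, u) = -30 (G(E, u) = 5*(-6) = -30)
(-557 - o(-2))*w(-3, G(0, 1)) = (-557 - (-2)*(1 - 2))*(-5 - 30)² = (-557 - (-2)*(-1))*(-35)² = (-557 - 1*2)*1225 = (-557 - 2)*1225 = -559*1225 = -684775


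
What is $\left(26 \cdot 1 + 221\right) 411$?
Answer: $101517$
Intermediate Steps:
$\left(26 \cdot 1 + 221\right) 411 = \left(26 + 221\right) 411 = 247 \cdot 411 = 101517$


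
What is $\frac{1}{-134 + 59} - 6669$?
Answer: $- \frac{500176}{75} \approx -6669.0$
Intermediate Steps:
$\frac{1}{-134 + 59} - 6669 = \frac{1}{-75} - 6669 = - \frac{1}{75} - 6669 = - \frac{500176}{75}$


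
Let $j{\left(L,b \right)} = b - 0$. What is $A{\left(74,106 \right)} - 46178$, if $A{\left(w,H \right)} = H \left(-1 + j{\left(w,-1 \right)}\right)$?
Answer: $-46390$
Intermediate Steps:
$j{\left(L,b \right)} = b$ ($j{\left(L,b \right)} = b + 0 = b$)
$A{\left(w,H \right)} = - 2 H$ ($A{\left(w,H \right)} = H \left(-1 - 1\right) = H \left(-2\right) = - 2 H$)
$A{\left(74,106 \right)} - 46178 = \left(-2\right) 106 - 46178 = -212 - 46178 = -46390$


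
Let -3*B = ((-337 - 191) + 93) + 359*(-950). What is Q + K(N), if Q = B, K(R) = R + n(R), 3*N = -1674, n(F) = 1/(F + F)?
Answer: 126409691/1116 ≈ 1.1327e+5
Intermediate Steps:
n(F) = 1/(2*F)
N = -558 (N = (1/3)*(-1674) = -558)
K(R) = R + 1/(2*R)
B = 341485/3 (B = -(((-337 - 191) + 93) + 359*(-950))/3 = -((-528 + 93) - 341050)/3 = -(-435 - 341050)/3 = -1/3*(-341485) = 341485/3 ≈ 1.1383e+5)
Q = 341485/3 ≈ 1.1383e+5
Q + K(N) = 341485/3 + (-558 + (1/2)/(-558)) = 341485/3 + (-558 + (1/2)*(-1/558)) = 341485/3 + (-558 - 1/1116) = 341485/3 - 622729/1116 = 126409691/1116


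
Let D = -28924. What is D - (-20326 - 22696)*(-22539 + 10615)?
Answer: -513023252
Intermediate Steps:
D - (-20326 - 22696)*(-22539 + 10615) = -28924 - (-20326 - 22696)*(-22539 + 10615) = -28924 - (-43022)*(-11924) = -28924 - 1*512994328 = -28924 - 512994328 = -513023252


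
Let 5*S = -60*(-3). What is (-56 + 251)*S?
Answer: 7020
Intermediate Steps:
S = 36 (S = (-60*(-3))/5 = (1/5)*180 = 36)
(-56 + 251)*S = (-56 + 251)*36 = 195*36 = 7020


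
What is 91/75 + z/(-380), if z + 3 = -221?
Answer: 2569/1425 ≈ 1.8028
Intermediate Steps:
z = -224 (z = -3 - 221 = -224)
91/75 + z/(-380) = 91/75 - 224/(-380) = 91*(1/75) - 224*(-1/380) = 91/75 + 56/95 = 2569/1425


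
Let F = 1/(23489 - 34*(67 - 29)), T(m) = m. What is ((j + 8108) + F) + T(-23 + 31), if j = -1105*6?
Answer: 32984743/22197 ≈ 1486.0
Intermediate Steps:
j = -6630
F = 1/22197 (F = 1/(23489 - 34*38) = 1/(23489 - 1292) = 1/22197 ≈ 4.5051e-5)
((j + 8108) + F) + T(-23 + 31) = ((-6630 + 8108) + 1/22197) + (-23 + 31) = (1478 + 1/22197) + 8 = 32807167/22197 + 8 = 32984743/22197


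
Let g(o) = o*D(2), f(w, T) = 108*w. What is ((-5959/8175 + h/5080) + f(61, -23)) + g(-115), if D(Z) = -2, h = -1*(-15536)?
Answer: 7081036427/1038225 ≈ 6820.3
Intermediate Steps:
h = 15536
g(o) = -2*o (g(o) = o*(-2) = -2*o)
((-5959/8175 + h/5080) + f(61, -23)) + g(-115) = ((-5959/8175 + 15536/5080) + 108*61) - 2*(-115) = ((-5959*1/8175 + 15536*(1/5080)) + 6588) + 230 = ((-5959/8175 + 1942/635) + 6588) + 230 = (2418377/1038225 + 6588) + 230 = 6842244677/1038225 + 230 = 7081036427/1038225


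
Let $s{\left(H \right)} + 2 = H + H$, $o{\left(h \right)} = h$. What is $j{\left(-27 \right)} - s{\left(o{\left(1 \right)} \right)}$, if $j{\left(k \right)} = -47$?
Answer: $-47$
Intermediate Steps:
$s{\left(H \right)} = -2 + 2 H$ ($s{\left(H \right)} = -2 + \left(H + H\right) = -2 + 2 H$)
$j{\left(-27 \right)} - s{\left(o{\left(1 \right)} \right)} = -47 - \left(-2 + 2 \cdot 1\right) = -47 - \left(-2 + 2\right) = -47 - 0 = -47 + 0 = -47$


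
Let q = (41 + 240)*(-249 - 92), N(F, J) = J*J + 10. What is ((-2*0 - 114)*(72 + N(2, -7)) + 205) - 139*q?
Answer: 13304390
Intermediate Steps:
N(F, J) = 10 + J² (N(F, J) = J² + 10 = 10 + J²)
q = -95821 (q = 281*(-341) = -95821)
((-2*0 - 114)*(72 + N(2, -7)) + 205) - 139*q = ((-2*0 - 114)*(72 + (10 + (-7)²)) + 205) - 139*(-95821) = ((0 - 114)*(72 + (10 + 49)) + 205) + 13319119 = (-114*(72 + 59) + 205) + 13319119 = (-114*131 + 205) + 13319119 = (-14934 + 205) + 13319119 = -14729 + 13319119 = 13304390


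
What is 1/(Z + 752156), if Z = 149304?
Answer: 1/901460 ≈ 1.1093e-6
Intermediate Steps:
1/(Z + 752156) = 1/(149304 + 752156) = 1/901460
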